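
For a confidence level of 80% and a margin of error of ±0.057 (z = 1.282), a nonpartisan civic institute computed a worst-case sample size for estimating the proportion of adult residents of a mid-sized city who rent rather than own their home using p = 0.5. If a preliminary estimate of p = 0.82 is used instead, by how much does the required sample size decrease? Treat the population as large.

52

Conservative (p = 0.5): n = 1.282² × 0.25 / 0.057² ≈ 126.46 → 127.
Using p = 0.82: p(1−p) = 0.1476, so n = 1.282² × 0.1476 / 0.057² ≈ 74.66 → 75.
Reduction: 127 − 75 = 52.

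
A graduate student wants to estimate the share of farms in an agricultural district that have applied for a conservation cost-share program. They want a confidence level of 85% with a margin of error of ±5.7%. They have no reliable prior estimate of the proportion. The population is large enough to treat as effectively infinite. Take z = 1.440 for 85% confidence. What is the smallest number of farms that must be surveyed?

160

With no prior estimate, use p = 0.5, giving p(1−p) = 0.25.
n = z²·p(1−p)/E² = 1.440² × 0.2500 / 0.057² = 2.0736 × 0.2500 / 0.003249 ≈ 159.56.
Rounding up gives n = 160.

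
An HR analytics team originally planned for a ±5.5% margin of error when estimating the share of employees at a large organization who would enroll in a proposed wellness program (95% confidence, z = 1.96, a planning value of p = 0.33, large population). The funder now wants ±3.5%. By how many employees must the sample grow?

413

At ±5.5%: n = 1.96² × 0.2211 / 0.055² ≈ 280.79 → 281.
At ±3.5%: n = 1.96² × 0.2211 / 0.035² ≈ 693.37 → 694.
Additional respondents: 694 − 281 = 413.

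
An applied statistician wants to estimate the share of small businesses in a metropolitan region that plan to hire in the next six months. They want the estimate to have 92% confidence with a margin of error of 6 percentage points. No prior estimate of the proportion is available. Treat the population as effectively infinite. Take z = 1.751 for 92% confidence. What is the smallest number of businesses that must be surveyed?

213

With no prior estimate, use p = 0.5, giving p(1−p) = 0.25.
n = z²·p(1−p)/E² = 1.751² × 0.2500 / 0.060² = 3.0660 × 0.2500 / 0.003600 ≈ 212.92.
Rounding up gives n = 213.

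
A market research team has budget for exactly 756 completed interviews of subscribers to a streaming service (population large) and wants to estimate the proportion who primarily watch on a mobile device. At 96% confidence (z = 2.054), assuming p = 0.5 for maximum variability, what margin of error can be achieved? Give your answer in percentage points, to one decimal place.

SE(p̂) = √[p(1−p)/n] = √[0.2500/756] = 0.01818.
E = z × SE = 2.054 × 0.01818 = 0.03735, or 3.7 percentage points.

3.7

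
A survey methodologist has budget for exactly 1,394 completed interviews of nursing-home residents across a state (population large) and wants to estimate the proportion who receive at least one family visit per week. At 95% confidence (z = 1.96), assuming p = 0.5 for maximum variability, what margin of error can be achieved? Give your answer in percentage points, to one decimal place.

SE(p̂) = √[p(1−p)/n] = √[0.2500/1394] = 0.01339.
E = z × SE = 1.96 × 0.01339 = 0.02625, or 2.6 percentage points.

2.6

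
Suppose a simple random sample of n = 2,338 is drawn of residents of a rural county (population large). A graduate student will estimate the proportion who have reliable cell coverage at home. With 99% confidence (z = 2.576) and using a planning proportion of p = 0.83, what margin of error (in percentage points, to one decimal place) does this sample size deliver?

SE(p̂) = √[p(1−p)/n] = √[0.1411/2338] = 0.00777.
E = z × SE = 2.576 × 0.00777 = 0.02001, or 2.0 percentage points.

2.0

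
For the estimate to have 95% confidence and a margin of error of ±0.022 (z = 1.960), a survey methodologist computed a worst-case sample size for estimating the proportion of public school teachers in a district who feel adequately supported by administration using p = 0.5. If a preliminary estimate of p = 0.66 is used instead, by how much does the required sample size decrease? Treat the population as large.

203

Conservative (p = 0.5): n = 1.960² × 0.25 / 0.022² ≈ 1984.30 → 1985.
Using p = 0.66: p(1−p) = 0.2244, so n = 1.960² × 0.2244 / 0.022² ≈ 1781.11 → 1782.
Reduction: 1985 − 1782 = 203.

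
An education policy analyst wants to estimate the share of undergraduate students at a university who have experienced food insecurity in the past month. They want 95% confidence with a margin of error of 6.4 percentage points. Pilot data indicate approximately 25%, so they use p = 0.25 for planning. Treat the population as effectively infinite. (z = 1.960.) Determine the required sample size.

176

With p = 0.25, p(1−p) = 0.1875.
n = z²·p(1−p)/E² = 1.960² × 0.1875 / 0.064² = 3.8416 × 0.1875 / 0.004096 ≈ 175.85.
Rounding up gives n = 176.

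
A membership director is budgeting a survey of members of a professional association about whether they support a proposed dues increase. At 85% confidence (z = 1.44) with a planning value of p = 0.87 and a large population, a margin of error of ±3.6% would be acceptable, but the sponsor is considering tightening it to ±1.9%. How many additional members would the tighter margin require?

469

At ±3.6%: n = 1.44² × 0.1131 / 0.036² ≈ 180.96 → 181.
At ±1.9%: n = 1.44² × 0.1131 / 0.019² ≈ 649.65 → 650.
Additional respondents: 650 − 181 = 469.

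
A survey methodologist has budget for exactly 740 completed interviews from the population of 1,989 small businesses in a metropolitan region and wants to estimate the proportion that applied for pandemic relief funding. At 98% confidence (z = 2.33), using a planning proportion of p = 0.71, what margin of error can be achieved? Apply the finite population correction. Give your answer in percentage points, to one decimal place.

Finite-population factor: (N−n)/(N−1) = (1989−740)/(1989−1) = 0.6283.
SE(p̂) = √[p(1−p)/n · (N−n)/(N−1)] = √[0.2059/740 × 0.6283] = 0.01322.
E = z × SE = 2.33 × 0.01322 = 0.03081 ≈ 3.1 percentage points.

3.1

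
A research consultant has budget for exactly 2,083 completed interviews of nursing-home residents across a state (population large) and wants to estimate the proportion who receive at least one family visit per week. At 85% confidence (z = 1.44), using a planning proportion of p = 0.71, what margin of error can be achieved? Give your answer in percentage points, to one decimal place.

SE(p̂) = √[p(1−p)/n] = √[0.2059/2083] = 0.00994.
E = z × SE = 1.44 × 0.00994 = 0.01432, or 1.4 percentage points.

1.4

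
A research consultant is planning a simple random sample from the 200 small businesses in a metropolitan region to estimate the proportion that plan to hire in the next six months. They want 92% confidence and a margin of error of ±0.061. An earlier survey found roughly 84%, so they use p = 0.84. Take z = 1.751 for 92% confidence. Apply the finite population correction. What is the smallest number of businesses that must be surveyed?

72

Unadjusted: n₀ = 1.751² × 0.84 × 0.16 / 0.061² ≈ 110.74, so n₀ = 111.
Finite population correction with N = 200: n = n₀ / (1 + (n₀−1)/N) = 111 / (1 + 110/200) = 111 / 1.5500 ≈ 71.61.
Rounding up, n = 72.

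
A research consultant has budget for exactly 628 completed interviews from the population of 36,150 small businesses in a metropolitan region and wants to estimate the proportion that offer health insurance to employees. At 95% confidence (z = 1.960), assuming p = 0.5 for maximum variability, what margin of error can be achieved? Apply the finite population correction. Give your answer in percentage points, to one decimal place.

Finite-population factor: (N−n)/(N−1) = (36150−628)/(36150−1) = 0.9827.
SE(p̂) = √[p(1−p)/n · (N−n)/(N−1)] = √[0.2500/628 × 0.9827] = 0.01978.
E = z × SE = 1.960 × 0.01978 = 0.03877 ≈ 3.9 percentage points.

3.9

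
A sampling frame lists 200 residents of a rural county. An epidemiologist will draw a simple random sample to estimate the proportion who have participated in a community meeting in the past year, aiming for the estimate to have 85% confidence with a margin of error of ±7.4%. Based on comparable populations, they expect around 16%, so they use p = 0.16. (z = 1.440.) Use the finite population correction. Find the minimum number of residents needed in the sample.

Unadjusted: n₀ = 1.440² × 0.16 × 0.84 / 0.074² ≈ 50.89, so n₀ = 51.
Finite population correction with N = 200: n = n₀ / (1 + (n₀−1)/N) = 51 / (1 + 50/200) = 51 / 1.2500 ≈ 40.80.
Rounding up, n = 41.

41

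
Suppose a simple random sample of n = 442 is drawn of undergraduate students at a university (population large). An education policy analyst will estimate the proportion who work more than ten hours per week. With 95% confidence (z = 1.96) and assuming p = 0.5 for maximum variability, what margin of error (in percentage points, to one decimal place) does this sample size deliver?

SE(p̂) = √[p(1−p)/n] = √[0.2500/442] = 0.02378.
E = z × SE = 1.96 × 0.02378 = 0.04661, or 4.7 percentage points.

4.7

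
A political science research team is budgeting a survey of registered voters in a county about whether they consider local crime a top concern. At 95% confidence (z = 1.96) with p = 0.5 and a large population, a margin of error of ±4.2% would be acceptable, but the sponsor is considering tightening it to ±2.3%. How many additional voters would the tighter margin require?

1271

At ±4.2%: n = 1.96² × 0.2500 / 0.042² ≈ 544.44 → 545.
At ±2.3%: n = 1.96² × 0.2500 / 0.023² ≈ 1815.50 → 1816.
Additional respondents: 1816 − 545 = 1271.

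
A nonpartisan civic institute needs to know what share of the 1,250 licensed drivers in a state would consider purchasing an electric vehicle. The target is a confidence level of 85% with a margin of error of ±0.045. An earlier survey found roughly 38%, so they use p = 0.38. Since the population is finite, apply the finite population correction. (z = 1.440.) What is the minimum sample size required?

Unadjusted: n₀ = 1.440² × 0.38 × 0.62 / 0.045² ≈ 241.25, so n₀ = 242.
Finite population correction with N = 1,250: n = n₀ / (1 + (n₀−1)/N) = 242 / (1 + 241/1250) = 242 / 1.1928 ≈ 202.88.
Rounding up, n = 203.

203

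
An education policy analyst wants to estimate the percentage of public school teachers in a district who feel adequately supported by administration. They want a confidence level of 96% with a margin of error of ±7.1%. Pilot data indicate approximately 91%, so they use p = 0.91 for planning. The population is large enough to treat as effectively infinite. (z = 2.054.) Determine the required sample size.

69

With p = 0.91, p(1−p) = 0.0819.
n = z²·p(1−p)/E² = 2.054² × 0.0819 / 0.071² = 4.2189 × 0.0819 / 0.005041 ≈ 68.54.
Rounding up gives n = 69.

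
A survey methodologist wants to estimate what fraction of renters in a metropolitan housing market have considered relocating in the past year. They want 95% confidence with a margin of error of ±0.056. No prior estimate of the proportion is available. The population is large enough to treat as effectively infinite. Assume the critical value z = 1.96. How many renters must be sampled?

307

With no prior estimate, use p = 0.5, giving p(1−p) = 0.25.
n = z²·p(1−p)/E² = 1.96² × 0.2500 / 0.056² = 3.8416 × 0.2500 / 0.003136 ≈ 306.25.
Rounding up gives n = 307.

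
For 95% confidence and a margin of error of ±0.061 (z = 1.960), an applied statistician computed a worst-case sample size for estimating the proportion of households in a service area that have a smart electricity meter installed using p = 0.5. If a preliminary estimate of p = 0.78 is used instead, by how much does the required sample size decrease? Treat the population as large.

81

Conservative (p = 0.5): n = 1.960² × 0.25 / 0.061² ≈ 258.10 → 259.
Using p = 0.78: p(1−p) = 0.1716, so n = 1.960² × 0.1716 / 0.061² ≈ 177.16 → 178.
Reduction: 259 − 178 = 81.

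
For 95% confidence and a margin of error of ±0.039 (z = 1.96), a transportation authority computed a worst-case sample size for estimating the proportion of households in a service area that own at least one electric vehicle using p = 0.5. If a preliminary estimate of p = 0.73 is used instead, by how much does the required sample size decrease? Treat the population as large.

134

Conservative (p = 0.5): n = 1.96² × 0.25 / 0.039² ≈ 631.43 → 632.
Using p = 0.73: p(1−p) = 0.1971, so n = 1.96² × 0.1971 / 0.039² ≈ 497.82 → 498.
Reduction: 632 − 498 = 134.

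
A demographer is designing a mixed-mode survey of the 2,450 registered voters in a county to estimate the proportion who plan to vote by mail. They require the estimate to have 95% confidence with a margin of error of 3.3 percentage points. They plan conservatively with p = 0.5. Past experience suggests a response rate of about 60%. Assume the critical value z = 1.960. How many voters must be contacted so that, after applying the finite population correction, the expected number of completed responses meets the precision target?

1082

Completed interviews needed (unadjusted): n₀ = 1.960² × 0.2500 / 0.033² ≈ 881.91 → 882.
FPC for N = 2,450: n = 882 / (1 + 881/2450) = 882 / 1.3596 ≈ 648.72 → 649.
At a 60% response rate, contacts needed = 649 / 0.60 ≈ 1081.67 → 1082.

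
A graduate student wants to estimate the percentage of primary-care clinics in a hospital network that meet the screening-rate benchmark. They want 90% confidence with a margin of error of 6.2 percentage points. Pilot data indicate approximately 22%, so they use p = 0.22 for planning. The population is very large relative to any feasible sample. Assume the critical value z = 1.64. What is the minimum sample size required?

121

With p = 0.22, p(1−p) = 0.1716.
n = z²·p(1−p)/E² = 1.64² × 0.1716 / 0.062² = 2.6896 × 0.1716 / 0.003844 ≈ 120.07.
Rounding up gives n = 121.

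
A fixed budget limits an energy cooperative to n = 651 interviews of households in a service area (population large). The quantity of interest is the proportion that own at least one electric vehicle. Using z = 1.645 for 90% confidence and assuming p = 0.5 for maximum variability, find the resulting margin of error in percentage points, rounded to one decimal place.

SE(p̂) = √[p(1−p)/n] = √[0.2500/651] = 0.01960.
E = z × SE = 1.645 × 0.01960 = 0.03224, or 3.2 percentage points.

3.2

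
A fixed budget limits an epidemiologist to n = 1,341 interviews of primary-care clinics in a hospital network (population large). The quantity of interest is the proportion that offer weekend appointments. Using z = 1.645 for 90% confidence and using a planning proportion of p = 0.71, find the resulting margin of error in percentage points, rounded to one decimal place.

2.0

SE(p̂) = √[p(1−p)/n] = √[0.2059/1341] = 0.01239.
E = z × SE = 1.645 × 0.01239 = 0.02038, or 2.0 percentage points.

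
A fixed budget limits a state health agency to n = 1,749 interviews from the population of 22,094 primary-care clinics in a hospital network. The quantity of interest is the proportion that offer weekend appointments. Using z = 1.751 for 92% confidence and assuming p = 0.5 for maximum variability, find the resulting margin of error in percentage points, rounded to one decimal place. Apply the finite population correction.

Finite-population factor: (N−n)/(N−1) = (22094−1749)/(22094−1) = 0.9209.
SE(p̂) = √[p(1−p)/n · (N−n)/(N−1)] = √[0.2500/1749 × 0.9209] = 0.01147.
E = z × SE = 1.751 × 0.01147 = 0.02009 ≈ 2.0 percentage points.

2.0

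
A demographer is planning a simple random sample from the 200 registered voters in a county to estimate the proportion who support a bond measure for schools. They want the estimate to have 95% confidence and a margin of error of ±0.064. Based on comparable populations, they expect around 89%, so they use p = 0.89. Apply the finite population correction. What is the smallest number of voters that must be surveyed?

For 95% confidence, z = 1.96.
Unadjusted: n₀ = 1.96² × 0.89 × 0.11 / 0.064² ≈ 91.82, so n₀ = 92.
Finite population correction with N = 200: n = n₀ / (1 + (n₀−1)/N) = 92 / (1 + 91/200) = 92 / 1.4550 ≈ 63.23.
Rounding up, n = 64.

64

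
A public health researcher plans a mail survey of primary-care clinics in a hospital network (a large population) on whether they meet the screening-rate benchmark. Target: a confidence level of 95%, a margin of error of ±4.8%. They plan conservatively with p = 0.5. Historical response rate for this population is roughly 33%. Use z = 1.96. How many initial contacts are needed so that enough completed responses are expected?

Completed interviews needed: n₀ = 1.96² × 0.2500 / 0.048² ≈ 416.84 → 417.
At a 33% response rate, contacts needed = 417 / 0.33 ≈ 1263.64 → 1264.

1264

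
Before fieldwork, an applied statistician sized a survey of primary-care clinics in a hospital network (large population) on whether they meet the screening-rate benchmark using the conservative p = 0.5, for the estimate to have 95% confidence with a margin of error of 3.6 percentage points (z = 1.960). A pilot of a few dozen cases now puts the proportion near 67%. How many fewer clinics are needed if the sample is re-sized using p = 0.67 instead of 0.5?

Conservative (p = 0.5): n = 1.960² × 0.25 / 0.036² ≈ 741.05 → 742.
Using p = 0.67: p(1−p) = 0.2211, so n = 1.960² × 0.2211 / 0.036² ≈ 655.38 → 656.
Reduction: 742 − 656 = 86.

86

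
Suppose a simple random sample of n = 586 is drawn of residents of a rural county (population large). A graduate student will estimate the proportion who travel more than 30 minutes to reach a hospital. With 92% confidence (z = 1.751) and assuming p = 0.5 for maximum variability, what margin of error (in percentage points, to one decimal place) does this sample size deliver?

3.6

SE(p̂) = √[p(1−p)/n] = √[0.2500/586] = 0.02065.
E = z × SE = 1.751 × 0.02065 = 0.03617, or 3.6 percentage points.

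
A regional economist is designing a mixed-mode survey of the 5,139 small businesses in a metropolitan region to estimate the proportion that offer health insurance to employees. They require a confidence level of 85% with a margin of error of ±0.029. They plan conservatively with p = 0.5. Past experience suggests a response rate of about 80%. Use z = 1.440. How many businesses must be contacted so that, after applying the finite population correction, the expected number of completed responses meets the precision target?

Completed interviews needed (unadjusted): n₀ = 1.440² × 0.2500 / 0.029² ≈ 616.41 → 617.
FPC for N = 5,139: n = 617 / (1 + 616/5139) = 617 / 1.1199 ≈ 550.96 → 551.
At an 80% response rate, contacts needed = 551 / 0.80 ≈ 688.75 → 689.

689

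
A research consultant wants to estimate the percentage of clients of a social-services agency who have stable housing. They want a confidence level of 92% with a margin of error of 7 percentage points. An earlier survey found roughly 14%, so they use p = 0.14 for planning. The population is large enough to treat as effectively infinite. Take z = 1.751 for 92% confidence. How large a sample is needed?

With p = 0.14, p(1−p) = 0.1204.
n = z²·p(1−p)/E² = 1.751² × 0.1204 / 0.070² = 3.0660 × 0.1204 / 0.004900 ≈ 75.34.
Rounding up gives n = 76.

76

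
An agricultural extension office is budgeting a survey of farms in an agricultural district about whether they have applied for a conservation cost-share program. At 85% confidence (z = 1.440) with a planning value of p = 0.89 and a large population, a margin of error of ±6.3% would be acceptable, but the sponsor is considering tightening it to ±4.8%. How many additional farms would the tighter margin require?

37

At ±6.3%: n = 1.440² × 0.0979 / 0.063² ≈ 51.15 → 52.
At ±4.8%: n = 1.440² × 0.0979 / 0.048² ≈ 88.11 → 89.
Additional respondents: 89 − 52 = 37.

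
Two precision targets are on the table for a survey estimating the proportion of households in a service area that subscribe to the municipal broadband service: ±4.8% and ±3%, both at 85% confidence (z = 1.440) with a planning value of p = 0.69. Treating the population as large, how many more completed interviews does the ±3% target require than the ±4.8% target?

At ±4.8%: n = 1.440² × 0.2139 / 0.048² ≈ 192.51 → 193.
At ±3%: n = 1.440² × 0.2139 / 0.030² ≈ 492.83 → 493.
Additional respondents: 493 − 193 = 300.

300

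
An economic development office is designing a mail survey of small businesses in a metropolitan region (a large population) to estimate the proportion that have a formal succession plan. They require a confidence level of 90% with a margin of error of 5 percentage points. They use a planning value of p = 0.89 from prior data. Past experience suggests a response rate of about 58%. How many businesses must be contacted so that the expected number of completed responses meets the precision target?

183

For 90% confidence, z = 1.645.
Completed interviews needed: n₀ = 1.645² × 0.0979 / 0.050² ≈ 105.97 → 106.
At a 58% response rate, contacts needed = 106 / 0.58 ≈ 182.76 → 183.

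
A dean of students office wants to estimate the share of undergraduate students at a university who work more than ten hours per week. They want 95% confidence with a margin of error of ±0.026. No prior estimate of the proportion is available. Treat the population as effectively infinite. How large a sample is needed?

1421

For 95% confidence, z = 1.960.
With no prior estimate, use p = 0.5, giving p(1−p) = 0.25.
n = z²·p(1−p)/E² = 1.960² × 0.2500 / 0.026² = 3.8416 × 0.2500 / 0.000676 ≈ 1420.71.
Rounding up gives n = 1421.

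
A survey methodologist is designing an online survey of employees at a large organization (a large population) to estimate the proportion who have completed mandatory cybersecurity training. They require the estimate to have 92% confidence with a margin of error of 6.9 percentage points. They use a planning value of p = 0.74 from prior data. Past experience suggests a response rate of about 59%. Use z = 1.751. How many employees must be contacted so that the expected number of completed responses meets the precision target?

211

Completed interviews needed: n₀ = 1.751² × 0.1924 / 0.069² ≈ 123.90 → 124.
At a 59% response rate, contacts needed = 124 / 0.59 ≈ 210.17 → 211.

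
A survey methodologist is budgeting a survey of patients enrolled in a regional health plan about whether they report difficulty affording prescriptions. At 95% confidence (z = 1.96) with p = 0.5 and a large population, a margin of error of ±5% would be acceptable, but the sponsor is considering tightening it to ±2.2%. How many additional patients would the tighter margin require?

At ±5%: n = 1.96² × 0.2500 / 0.050² ≈ 384.16 → 385.
At ±2.2%: n = 1.96² × 0.2500 / 0.022² ≈ 1984.30 → 1985.
Additional respondents: 1985 − 385 = 1600.

1600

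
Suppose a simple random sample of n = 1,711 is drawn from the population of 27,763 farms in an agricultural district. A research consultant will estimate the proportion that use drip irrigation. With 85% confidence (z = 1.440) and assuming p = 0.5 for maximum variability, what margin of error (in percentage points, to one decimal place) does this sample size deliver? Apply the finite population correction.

1.7

Finite-population factor: (N−n)/(N−1) = (27763−1711)/(27763−1) = 0.9384.
SE(p̂) = √[p(1−p)/n · (N−n)/(N−1)] = √[0.2500/1711 × 0.9384] = 0.01171.
E = z × SE = 1.440 × 0.01171 = 0.01686 ≈ 1.7 percentage points.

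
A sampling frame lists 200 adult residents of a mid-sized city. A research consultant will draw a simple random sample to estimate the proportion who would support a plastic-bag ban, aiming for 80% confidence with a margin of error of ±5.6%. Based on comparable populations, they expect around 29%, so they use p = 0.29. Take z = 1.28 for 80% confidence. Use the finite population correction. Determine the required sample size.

71

Unadjusted: n₀ = 1.28² × 0.29 × 0.71 / 0.056² ≈ 107.57, so n₀ = 108.
Finite population correction with N = 200: n = n₀ / (1 + (n₀−1)/N) = 108 / (1 + 107/200) = 108 / 1.5350 ≈ 70.36.
Rounding up, n = 71.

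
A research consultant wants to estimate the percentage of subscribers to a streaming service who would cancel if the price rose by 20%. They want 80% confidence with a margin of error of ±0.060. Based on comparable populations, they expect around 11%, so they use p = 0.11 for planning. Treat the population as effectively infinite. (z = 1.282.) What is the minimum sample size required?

45

With p = 0.11, p(1−p) = 0.0979.
n = z²·p(1−p)/E² = 1.282² × 0.0979 / 0.060² = 1.6435 × 0.0979 / 0.003600 ≈ 44.69.
Rounding up gives n = 45.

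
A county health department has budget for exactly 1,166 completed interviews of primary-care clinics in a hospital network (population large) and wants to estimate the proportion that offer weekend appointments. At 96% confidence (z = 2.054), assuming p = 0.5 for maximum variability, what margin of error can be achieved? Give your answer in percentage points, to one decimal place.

3.0

SE(p̂) = √[p(1−p)/n] = √[0.2500/1166] = 0.01464.
E = z × SE = 2.054 × 0.01464 = 0.03008, or 3.0 percentage points.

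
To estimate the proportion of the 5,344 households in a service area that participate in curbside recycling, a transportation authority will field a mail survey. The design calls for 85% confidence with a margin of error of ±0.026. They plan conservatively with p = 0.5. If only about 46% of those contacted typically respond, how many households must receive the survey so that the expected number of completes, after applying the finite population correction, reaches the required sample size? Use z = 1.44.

1459

Completed interviews needed (unadjusted): n₀ = 1.44² × 0.2500 / 0.026² ≈ 766.86 → 767.
FPC for N = 5,344: n = 767 / (1 + 766/5344) = 767 / 1.1433 ≈ 670.84 → 671.
At a 46% response rate, contacts needed = 671 / 0.46 ≈ 1458.70 → 1459.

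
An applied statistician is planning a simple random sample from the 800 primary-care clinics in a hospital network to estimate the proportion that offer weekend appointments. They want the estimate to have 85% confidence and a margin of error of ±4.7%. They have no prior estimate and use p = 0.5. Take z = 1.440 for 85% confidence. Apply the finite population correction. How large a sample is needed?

Unadjusted: n₀ = 1.440² × 0.50 × 0.50 / 0.047² ≈ 234.68, so n₀ = 235.
Finite population correction with N = 800: n = n₀ / (1 + (n₀−1)/N) = 235 / (1 + 234/800) = 235 / 1.2925 ≈ 181.82.
Rounding up, n = 182.

182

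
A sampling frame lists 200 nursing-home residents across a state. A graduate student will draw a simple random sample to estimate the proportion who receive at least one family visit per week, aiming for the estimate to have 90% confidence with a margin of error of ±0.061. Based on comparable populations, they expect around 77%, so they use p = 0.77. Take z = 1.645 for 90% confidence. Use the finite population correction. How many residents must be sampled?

79

Unadjusted: n₀ = 1.645² × 0.77 × 0.23 / 0.061² ≈ 128.79, so n₀ = 129.
Finite population correction with N = 200: n = n₀ / (1 + (n₀−1)/N) = 129 / (1 + 128/200) = 129 / 1.6400 ≈ 78.66.
Rounding up, n = 79.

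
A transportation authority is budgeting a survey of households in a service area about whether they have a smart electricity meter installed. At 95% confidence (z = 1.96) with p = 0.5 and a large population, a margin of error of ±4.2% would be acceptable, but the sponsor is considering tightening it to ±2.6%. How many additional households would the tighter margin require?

876

At ±4.2%: n = 1.96² × 0.2500 / 0.042² ≈ 544.44 → 545.
At ±2.6%: n = 1.96² × 0.2500 / 0.026² ≈ 1420.71 → 1421.
Additional respondents: 1421 − 545 = 876.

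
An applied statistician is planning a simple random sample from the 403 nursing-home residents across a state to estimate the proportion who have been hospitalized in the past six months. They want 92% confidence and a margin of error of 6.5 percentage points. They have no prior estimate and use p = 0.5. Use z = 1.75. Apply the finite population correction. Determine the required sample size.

Unadjusted: n₀ = 1.75² × 0.50 × 0.50 / 0.065² ≈ 181.21, so n₀ = 182.
Finite population correction with N = 403: n = n₀ / (1 + (n₀−1)/N) = 182 / (1 + 181/403) = 182 / 1.4491 ≈ 125.59.
Rounding up, n = 126.

126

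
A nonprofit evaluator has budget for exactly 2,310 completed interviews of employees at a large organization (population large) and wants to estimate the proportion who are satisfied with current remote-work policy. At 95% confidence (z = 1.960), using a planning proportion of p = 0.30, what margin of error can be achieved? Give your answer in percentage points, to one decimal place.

1.9

SE(p̂) = √[p(1−p)/n] = √[0.2100/2310] = 0.00953.
E = z × SE = 1.960 × 0.00953 = 0.01869, or 1.9 percentage points.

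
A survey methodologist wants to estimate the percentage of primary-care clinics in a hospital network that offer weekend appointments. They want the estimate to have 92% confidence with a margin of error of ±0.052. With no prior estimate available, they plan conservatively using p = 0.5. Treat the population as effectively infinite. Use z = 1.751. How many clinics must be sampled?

With p = 0.5, p(1−p) = 0.25.
n = z²·p(1−p)/E² = 1.751² × 0.2500 / 0.052² = 3.0660 × 0.2500 / 0.002704 ≈ 283.47.
Rounding up gives n = 284.

284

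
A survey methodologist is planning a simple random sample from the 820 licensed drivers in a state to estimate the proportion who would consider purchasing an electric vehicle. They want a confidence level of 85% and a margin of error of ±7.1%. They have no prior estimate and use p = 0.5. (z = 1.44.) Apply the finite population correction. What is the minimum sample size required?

92

Unadjusted: n₀ = 1.44² × 0.50 × 0.50 / 0.071² ≈ 102.84, so n₀ = 103.
Finite population correction with N = 820: n = n₀ / (1 + (n₀−1)/N) = 103 / (1 + 102/820) = 103 / 1.1244 ≈ 91.61.
Rounding up, n = 92.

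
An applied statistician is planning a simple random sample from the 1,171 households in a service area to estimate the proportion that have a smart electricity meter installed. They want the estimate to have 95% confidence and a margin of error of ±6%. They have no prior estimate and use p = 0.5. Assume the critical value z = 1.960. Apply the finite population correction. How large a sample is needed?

Unadjusted: n₀ = 1.960² × 0.50 × 0.50 / 0.060² ≈ 266.78, so n₀ = 267.
Finite population correction with N = 1,171: n = n₀ / (1 + (n₀−1)/N) = 267 / (1 + 266/1171) = 267 / 1.2272 ≈ 217.58.
Rounding up, n = 218.

218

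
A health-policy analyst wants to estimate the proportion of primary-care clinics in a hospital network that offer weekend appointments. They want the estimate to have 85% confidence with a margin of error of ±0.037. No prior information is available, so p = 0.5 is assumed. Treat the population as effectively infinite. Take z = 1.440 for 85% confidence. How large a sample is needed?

379

With p = 0.5, p(1−p) = 0.25.
n = z²·p(1−p)/E² = 1.440² × 0.2500 / 0.037² = 2.0736 × 0.2500 / 0.001369 ≈ 378.67.
Rounding up gives n = 379.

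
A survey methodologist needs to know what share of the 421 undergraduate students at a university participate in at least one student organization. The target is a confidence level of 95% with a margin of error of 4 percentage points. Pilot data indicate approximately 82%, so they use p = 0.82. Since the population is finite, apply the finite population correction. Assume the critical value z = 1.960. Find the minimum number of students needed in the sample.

Unadjusted: n₀ = 1.960² × 0.82 × 0.18 / 0.040² ≈ 354.39, so n₀ = 355.
Finite population correction with N = 421: n = n₀ / (1 + (n₀−1)/N) = 355 / (1 + 354/421) = 355 / 1.8409 ≈ 192.85.
Rounding up, n = 193.

193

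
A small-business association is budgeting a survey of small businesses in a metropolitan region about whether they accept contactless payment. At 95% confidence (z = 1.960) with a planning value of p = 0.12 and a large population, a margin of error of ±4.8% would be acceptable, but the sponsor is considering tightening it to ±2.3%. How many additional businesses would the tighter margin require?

At ±4.8%: n = 1.960² × 0.1056 / 0.048² ≈ 176.07 → 177.
At ±2.3%: n = 1.960² × 0.1056 / 0.023² ≈ 766.87 → 767.
Additional respondents: 767 − 177 = 590.

590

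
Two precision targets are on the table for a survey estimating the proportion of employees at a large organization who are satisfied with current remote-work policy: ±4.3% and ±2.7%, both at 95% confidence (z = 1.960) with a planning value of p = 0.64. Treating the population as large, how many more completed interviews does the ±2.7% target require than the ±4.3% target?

736

At ±4.3%: n = 1.960² × 0.2304 / 0.043² ≈ 478.69 → 479.
At ±2.7%: n = 1.960² × 0.2304 / 0.027² ≈ 1214.14 → 1215.
Additional respondents: 1215 − 479 = 736.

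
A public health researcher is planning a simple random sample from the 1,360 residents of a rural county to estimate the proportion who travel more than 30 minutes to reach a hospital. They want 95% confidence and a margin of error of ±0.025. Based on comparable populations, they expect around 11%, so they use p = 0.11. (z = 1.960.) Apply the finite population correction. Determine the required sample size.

Unadjusted: n₀ = 1.960² × 0.11 × 0.89 / 0.025² ≈ 601.75, so n₀ = 602.
Finite population correction with N = 1,360: n = n₀ / (1 + (n₀−1)/N) = 602 / (1 + 601/1360) = 602 / 1.4419 ≈ 417.50.
Rounding up, n = 418.

418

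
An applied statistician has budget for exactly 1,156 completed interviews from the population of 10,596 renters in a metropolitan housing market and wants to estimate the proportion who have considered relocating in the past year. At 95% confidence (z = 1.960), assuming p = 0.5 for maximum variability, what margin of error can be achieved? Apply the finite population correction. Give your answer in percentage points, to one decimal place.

2.7

Finite-population factor: (N−n)/(N−1) = (10596−1156)/(10596−1) = 0.8910.
SE(p̂) = √[p(1−p)/n · (N−n)/(N−1)] = √[0.2500/1156 × 0.8910] = 0.01388.
E = z × SE = 1.960 × 0.01388 = 0.02721 ≈ 2.7 percentage points.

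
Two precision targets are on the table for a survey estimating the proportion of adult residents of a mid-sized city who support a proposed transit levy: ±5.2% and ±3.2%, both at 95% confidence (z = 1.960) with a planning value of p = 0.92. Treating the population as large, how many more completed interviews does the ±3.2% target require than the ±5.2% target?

At ±5.2%: n = 1.960² × 0.0736 / 0.052² ≈ 104.56 → 105.
At ±3.2%: n = 1.960² × 0.0736 / 0.032² ≈ 276.11 → 277.
Additional respondents: 277 − 105 = 172.

172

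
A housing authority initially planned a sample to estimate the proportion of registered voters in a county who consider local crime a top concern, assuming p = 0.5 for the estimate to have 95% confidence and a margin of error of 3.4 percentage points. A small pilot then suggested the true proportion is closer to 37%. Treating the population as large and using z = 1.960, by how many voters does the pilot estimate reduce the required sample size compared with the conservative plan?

Conservative (p = 0.5): n = 1.960² × 0.25 / 0.034² ≈ 830.80 → 831.
Using p = 0.37: p(1−p) = 0.2331, so n = 1.960² × 0.2331 / 0.034² ≈ 774.63 → 775.
Reduction: 831 − 775 = 56.

56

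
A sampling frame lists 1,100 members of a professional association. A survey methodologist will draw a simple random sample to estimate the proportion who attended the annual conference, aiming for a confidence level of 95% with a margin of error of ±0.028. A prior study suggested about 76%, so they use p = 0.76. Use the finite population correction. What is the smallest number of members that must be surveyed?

For 95% confidence, z = 1.960.
Unadjusted: n₀ = 1.960² × 0.76 × 0.24 / 0.028² ≈ 893.76, so n₀ = 894.
Finite population correction with N = 1,100: n = n₀ / (1 + (n₀−1)/N) = 894 / (1 + 893/1100) = 894 / 1.8118 ≈ 493.43.
Rounding up, n = 494.

494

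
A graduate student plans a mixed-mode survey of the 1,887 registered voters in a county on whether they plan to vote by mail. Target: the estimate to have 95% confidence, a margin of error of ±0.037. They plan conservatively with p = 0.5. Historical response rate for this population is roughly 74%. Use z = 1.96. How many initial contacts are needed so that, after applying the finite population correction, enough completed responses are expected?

Completed interviews needed (unadjusted): n₀ = 1.96² × 0.2500 / 0.037² ≈ 701.53 → 702.
FPC for N = 1,887: n = 702 / (1 + 701/1887) = 702 / 1.3715 ≈ 511.85 → 512.
At a 74% response rate, contacts needed = 512 / 0.74 ≈ 691.89 → 692.

692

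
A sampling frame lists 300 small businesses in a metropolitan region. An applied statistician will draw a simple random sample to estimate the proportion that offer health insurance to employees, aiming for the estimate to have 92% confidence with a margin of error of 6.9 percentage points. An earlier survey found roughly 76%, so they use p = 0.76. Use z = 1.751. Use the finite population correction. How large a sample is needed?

Unadjusted: n₀ = 1.751² × 0.76 × 0.24 / 0.069² ≈ 117.46, so n₀ = 118.
Finite population correction with N = 300: n = n₀ / (1 + (n₀−1)/N) = 118 / (1 + 117/300) = 118 / 1.3900 ≈ 84.89.
Rounding up, n = 85.

85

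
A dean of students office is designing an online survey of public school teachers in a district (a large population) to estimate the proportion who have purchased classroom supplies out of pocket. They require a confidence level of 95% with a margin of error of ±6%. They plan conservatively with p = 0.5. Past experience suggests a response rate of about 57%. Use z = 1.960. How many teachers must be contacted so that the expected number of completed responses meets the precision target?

469

Completed interviews needed: n₀ = 1.960² × 0.2500 / 0.060² ≈ 266.78 → 267.
At a 57% response rate, contacts needed = 267 / 0.57 ≈ 468.42 → 469.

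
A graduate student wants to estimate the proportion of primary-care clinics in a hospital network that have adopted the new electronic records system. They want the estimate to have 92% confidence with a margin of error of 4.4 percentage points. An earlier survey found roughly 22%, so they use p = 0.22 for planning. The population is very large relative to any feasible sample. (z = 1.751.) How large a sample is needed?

272

With p = 0.22, p(1−p) = 0.1716.
n = z²·p(1−p)/E² = 1.751² × 0.1716 / 0.044² = 3.0660 × 0.1716 / 0.001936 ≈ 271.76.
Rounding up gives n = 272.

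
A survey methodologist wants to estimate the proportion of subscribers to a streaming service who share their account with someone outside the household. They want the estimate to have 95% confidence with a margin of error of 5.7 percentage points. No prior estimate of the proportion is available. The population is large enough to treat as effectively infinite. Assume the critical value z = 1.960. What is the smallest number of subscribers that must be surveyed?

With no prior estimate, use p = 0.5, giving p(1−p) = 0.25.
n = z²·p(1−p)/E² = 1.960² × 0.2500 / 0.057² = 3.8416 × 0.2500 / 0.003249 ≈ 295.60.
Rounding up gives n = 296.

296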